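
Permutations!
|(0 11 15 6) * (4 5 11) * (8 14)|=|(0 4 5 11 15 6)(8 14)|=6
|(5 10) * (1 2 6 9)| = |(1 2 6 9)(5 10)| = 4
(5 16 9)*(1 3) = (1 3)(5 16 9) = [0, 3, 2, 1, 4, 16, 6, 7, 8, 5, 10, 11, 12, 13, 14, 15, 9]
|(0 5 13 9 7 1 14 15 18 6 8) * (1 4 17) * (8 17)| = 42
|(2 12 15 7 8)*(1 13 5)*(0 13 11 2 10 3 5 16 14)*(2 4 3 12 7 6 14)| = 55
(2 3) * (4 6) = [0, 1, 3, 2, 6, 5, 4] = (2 3)(4 6)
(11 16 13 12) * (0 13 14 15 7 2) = (0 13 12 11 16 14 15 7 2) = [13, 1, 0, 3, 4, 5, 6, 2, 8, 9, 10, 16, 11, 12, 15, 7, 14]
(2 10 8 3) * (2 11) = (2 10 8 3 11) = [0, 1, 10, 11, 4, 5, 6, 7, 3, 9, 8, 2]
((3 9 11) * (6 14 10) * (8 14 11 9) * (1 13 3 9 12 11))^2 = [0, 3, 2, 14, 4, 5, 13, 7, 10, 11, 1, 12, 9, 8, 6] = (1 3 14 6 13 8 10)(9 11 12)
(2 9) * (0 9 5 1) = (0 9 2 5 1) = [9, 0, 5, 3, 4, 1, 6, 7, 8, 2]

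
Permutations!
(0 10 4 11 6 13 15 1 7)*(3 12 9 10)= (0 3 12 9 10 4 11 6 13 15 1 7)= [3, 7, 2, 12, 11, 5, 13, 0, 8, 10, 4, 6, 9, 15, 14, 1]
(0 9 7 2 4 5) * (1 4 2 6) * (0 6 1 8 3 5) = [9, 4, 2, 5, 0, 6, 8, 1, 3, 7] = (0 9 7 1 4)(3 5 6 8)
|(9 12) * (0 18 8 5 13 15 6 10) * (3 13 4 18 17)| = |(0 17 3 13 15 6 10)(4 18 8 5)(9 12)| = 28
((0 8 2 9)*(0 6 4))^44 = (0 2 6)(4 8 9) = [2, 1, 6, 3, 8, 5, 0, 7, 9, 4]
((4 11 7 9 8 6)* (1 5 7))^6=[0, 4, 2, 3, 8, 11, 9, 1, 7, 5, 10, 6]=(1 4 8 7)(5 11 6 9)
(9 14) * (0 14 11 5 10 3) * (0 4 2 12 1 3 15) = (0 14 9 11 5 10 15)(1 3 4 2 12) = [14, 3, 12, 4, 2, 10, 6, 7, 8, 11, 15, 5, 1, 13, 9, 0]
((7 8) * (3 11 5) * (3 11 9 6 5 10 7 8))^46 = (3 11 9 10 6 7 5) = [0, 1, 2, 11, 4, 3, 7, 5, 8, 10, 6, 9]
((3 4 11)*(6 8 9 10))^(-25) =(3 11 4)(6 10 9 8) =[0, 1, 2, 11, 3, 5, 10, 7, 6, 8, 9, 4]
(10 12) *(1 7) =(1 7)(10 12) =[0, 7, 2, 3, 4, 5, 6, 1, 8, 9, 12, 11, 10]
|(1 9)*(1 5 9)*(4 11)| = 2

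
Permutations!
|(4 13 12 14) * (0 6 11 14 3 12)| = 6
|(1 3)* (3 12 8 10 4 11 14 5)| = 9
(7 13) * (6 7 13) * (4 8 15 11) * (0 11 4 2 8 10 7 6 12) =(0 11 2 8 15 4 10 7 12) =[11, 1, 8, 3, 10, 5, 6, 12, 15, 9, 7, 2, 0, 13, 14, 4]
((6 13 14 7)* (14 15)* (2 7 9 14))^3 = (2 13 7 15 6)(9 14) = [0, 1, 13, 3, 4, 5, 2, 15, 8, 14, 10, 11, 12, 7, 9, 6]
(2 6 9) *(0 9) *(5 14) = [9, 1, 6, 3, 4, 14, 0, 7, 8, 2, 10, 11, 12, 13, 5] = (0 9 2 6)(5 14)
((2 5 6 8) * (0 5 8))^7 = (0 5 6)(2 8) = [5, 1, 8, 3, 4, 6, 0, 7, 2]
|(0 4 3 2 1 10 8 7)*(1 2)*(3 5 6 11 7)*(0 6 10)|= 21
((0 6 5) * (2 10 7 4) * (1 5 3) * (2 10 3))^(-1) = (0 5 1 3 2 6)(4 7 10) = [5, 3, 6, 2, 7, 1, 0, 10, 8, 9, 4]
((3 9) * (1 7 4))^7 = (1 7 4)(3 9) = [0, 7, 2, 9, 1, 5, 6, 4, 8, 3]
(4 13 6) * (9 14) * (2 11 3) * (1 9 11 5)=(1 9 14 11 3 2 5)(4 13 6)=[0, 9, 5, 2, 13, 1, 4, 7, 8, 14, 10, 3, 12, 6, 11]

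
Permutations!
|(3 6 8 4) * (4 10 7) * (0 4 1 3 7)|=|(0 4 7 1 3 6 8 10)|=8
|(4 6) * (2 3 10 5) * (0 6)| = 12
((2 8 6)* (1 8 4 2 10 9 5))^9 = [0, 10, 4, 3, 2, 6, 5, 7, 9, 8, 1] = (1 10)(2 4)(5 6)(8 9)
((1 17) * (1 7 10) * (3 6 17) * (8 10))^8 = (1 3 6 17 7 8 10) = [0, 3, 2, 6, 4, 5, 17, 8, 10, 9, 1, 11, 12, 13, 14, 15, 16, 7]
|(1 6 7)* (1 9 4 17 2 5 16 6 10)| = 8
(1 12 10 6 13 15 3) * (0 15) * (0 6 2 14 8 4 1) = (0 15 3)(1 12 10 2 14 8 4)(6 13) = [15, 12, 14, 0, 1, 5, 13, 7, 4, 9, 2, 11, 10, 6, 8, 3]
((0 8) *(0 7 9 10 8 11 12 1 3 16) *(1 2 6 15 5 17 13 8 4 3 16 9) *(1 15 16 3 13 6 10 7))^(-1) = [16, 8, 12, 1, 10, 15, 17, 9, 13, 3, 2, 0, 11, 4, 14, 7, 6, 5] = (0 16 6 17 5 15 7 9 3 1 8 13 4 10 2 12 11)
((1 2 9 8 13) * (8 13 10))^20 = (13) = [0, 1, 2, 3, 4, 5, 6, 7, 8, 9, 10, 11, 12, 13]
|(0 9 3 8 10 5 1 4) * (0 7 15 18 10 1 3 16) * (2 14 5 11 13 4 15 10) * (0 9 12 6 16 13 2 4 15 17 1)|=|(0 12 6 16 9 13 15 18 4 7 10 11 2 14 5 3 8)(1 17)|=34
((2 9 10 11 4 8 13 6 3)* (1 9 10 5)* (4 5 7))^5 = (1 13 11 4 2 9 6 5 8 10 7 3) = [0, 13, 9, 1, 2, 8, 5, 3, 10, 6, 7, 4, 12, 11]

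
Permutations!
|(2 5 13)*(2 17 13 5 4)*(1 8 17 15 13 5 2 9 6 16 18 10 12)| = |(1 8 17 5 2 4 9 6 16 18 10 12)(13 15)| = 12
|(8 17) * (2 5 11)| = 6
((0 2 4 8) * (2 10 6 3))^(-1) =(0 8 4 2 3 6 10) =[8, 1, 3, 6, 2, 5, 10, 7, 4, 9, 0]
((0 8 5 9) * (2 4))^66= [5, 1, 2, 3, 4, 0, 6, 7, 9, 8]= (0 5)(8 9)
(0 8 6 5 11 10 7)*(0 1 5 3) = (0 8 6 3)(1 5 11 10 7) = [8, 5, 2, 0, 4, 11, 3, 1, 6, 9, 7, 10]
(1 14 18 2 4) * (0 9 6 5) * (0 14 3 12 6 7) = (0 9 7)(1 3 12 6 5 14 18 2 4) = [9, 3, 4, 12, 1, 14, 5, 0, 8, 7, 10, 11, 6, 13, 18, 15, 16, 17, 2]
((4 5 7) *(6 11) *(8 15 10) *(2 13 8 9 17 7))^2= (2 8 10 17 4)(5 13 15 9 7)= [0, 1, 8, 3, 2, 13, 6, 5, 10, 7, 17, 11, 12, 15, 14, 9, 16, 4]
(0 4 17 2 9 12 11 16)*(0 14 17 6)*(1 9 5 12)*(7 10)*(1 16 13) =(0 4 6)(1 9 16 14 17 2 5 12 11 13)(7 10) =[4, 9, 5, 3, 6, 12, 0, 10, 8, 16, 7, 13, 11, 1, 17, 15, 14, 2]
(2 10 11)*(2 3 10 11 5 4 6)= [0, 1, 11, 10, 6, 4, 2, 7, 8, 9, 5, 3]= (2 11 3 10 5 4 6)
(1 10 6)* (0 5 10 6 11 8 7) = (0 5 10 11 8 7)(1 6) = [5, 6, 2, 3, 4, 10, 1, 0, 7, 9, 11, 8]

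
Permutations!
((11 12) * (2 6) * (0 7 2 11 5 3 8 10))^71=(0 7 2 6 11 12 5 3 8 10)=[7, 1, 6, 8, 4, 3, 11, 2, 10, 9, 0, 12, 5]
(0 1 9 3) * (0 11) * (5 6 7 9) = (0 1 5 6 7 9 3 11) = [1, 5, 2, 11, 4, 6, 7, 9, 8, 3, 10, 0]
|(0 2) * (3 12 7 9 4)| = |(0 2)(3 12 7 9 4)| = 10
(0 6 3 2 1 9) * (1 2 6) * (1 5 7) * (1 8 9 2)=(0 5 7 8 9)(1 2)(3 6)=[5, 2, 1, 6, 4, 7, 3, 8, 9, 0]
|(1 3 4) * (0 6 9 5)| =|(0 6 9 5)(1 3 4)| =12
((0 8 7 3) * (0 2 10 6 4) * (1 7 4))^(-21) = (1 2)(3 6)(7 10) = [0, 2, 1, 6, 4, 5, 3, 10, 8, 9, 7]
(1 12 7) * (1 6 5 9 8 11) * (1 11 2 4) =(1 12 7 6 5 9 8 2 4) =[0, 12, 4, 3, 1, 9, 5, 6, 2, 8, 10, 11, 7]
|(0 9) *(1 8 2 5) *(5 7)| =|(0 9)(1 8 2 7 5)| =10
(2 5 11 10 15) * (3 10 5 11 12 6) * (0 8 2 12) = (0 8 2 11 5)(3 10 15 12 6) = [8, 1, 11, 10, 4, 0, 3, 7, 2, 9, 15, 5, 6, 13, 14, 12]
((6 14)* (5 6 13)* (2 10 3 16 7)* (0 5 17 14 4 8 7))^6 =(17)(0 2 6 3 8)(4 16 7 5 10) =[2, 1, 6, 8, 16, 10, 3, 5, 0, 9, 4, 11, 12, 13, 14, 15, 7, 17]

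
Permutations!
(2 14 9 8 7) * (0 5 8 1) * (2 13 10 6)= (0 5 8 7 13 10 6 2 14 9 1)= [5, 0, 14, 3, 4, 8, 2, 13, 7, 1, 6, 11, 12, 10, 9]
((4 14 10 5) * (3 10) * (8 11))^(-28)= [0, 1, 2, 5, 3, 14, 6, 7, 8, 9, 4, 11, 12, 13, 10]= (3 5 14 10 4)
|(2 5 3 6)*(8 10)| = 4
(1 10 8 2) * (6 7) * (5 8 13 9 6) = (1 10 13 9 6 7 5 8 2) = [0, 10, 1, 3, 4, 8, 7, 5, 2, 6, 13, 11, 12, 9]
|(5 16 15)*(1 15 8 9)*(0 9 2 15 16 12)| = |(0 9 1 16 8 2 15 5 12)| = 9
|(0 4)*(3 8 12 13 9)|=10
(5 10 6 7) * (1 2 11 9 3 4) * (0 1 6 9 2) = [1, 0, 11, 4, 6, 10, 7, 5, 8, 3, 9, 2] = (0 1)(2 11)(3 4 6 7 5 10 9)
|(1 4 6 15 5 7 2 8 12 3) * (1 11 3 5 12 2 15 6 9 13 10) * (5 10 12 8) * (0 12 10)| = 10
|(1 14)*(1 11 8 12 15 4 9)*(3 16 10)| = |(1 14 11 8 12 15 4 9)(3 16 10)| = 24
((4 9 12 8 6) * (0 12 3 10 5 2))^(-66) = (0 4 5 8 3)(2 6 10 12 9) = [4, 1, 6, 0, 5, 8, 10, 7, 3, 2, 12, 11, 9]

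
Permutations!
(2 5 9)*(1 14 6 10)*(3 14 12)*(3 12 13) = (1 13 3 14 6 10)(2 5 9) = [0, 13, 5, 14, 4, 9, 10, 7, 8, 2, 1, 11, 12, 3, 6]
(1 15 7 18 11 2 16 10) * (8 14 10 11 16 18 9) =(1 15 7 9 8 14 10)(2 18 16 11) =[0, 15, 18, 3, 4, 5, 6, 9, 14, 8, 1, 2, 12, 13, 10, 7, 11, 17, 16]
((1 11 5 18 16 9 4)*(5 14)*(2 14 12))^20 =(18) =[0, 1, 2, 3, 4, 5, 6, 7, 8, 9, 10, 11, 12, 13, 14, 15, 16, 17, 18]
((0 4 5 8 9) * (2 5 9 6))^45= (9)(2 5 8 6)= [0, 1, 5, 3, 4, 8, 2, 7, 6, 9]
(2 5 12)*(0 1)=(0 1)(2 5 12)=[1, 0, 5, 3, 4, 12, 6, 7, 8, 9, 10, 11, 2]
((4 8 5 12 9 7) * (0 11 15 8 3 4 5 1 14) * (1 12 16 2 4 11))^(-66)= (16)= [0, 1, 2, 3, 4, 5, 6, 7, 8, 9, 10, 11, 12, 13, 14, 15, 16]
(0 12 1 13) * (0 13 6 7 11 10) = (13)(0 12 1 6 7 11 10) = [12, 6, 2, 3, 4, 5, 7, 11, 8, 9, 0, 10, 1, 13]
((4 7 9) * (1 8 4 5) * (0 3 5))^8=(9)=[0, 1, 2, 3, 4, 5, 6, 7, 8, 9]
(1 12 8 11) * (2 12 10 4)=(1 10 4 2 12 8 11)=[0, 10, 12, 3, 2, 5, 6, 7, 11, 9, 4, 1, 8]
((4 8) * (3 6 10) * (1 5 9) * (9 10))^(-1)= (1 9 6 3 10 5)(4 8)= [0, 9, 2, 10, 8, 1, 3, 7, 4, 6, 5]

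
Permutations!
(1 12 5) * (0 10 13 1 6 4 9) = [10, 12, 2, 3, 9, 6, 4, 7, 8, 0, 13, 11, 5, 1] = (0 10 13 1 12 5 6 4 9)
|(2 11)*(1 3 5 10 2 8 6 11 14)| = 6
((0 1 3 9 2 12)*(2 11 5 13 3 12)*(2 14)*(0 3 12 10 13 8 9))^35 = (0 3 12 13 10 1)(2 14)(5 11 9 8) = [3, 0, 14, 12, 4, 11, 6, 7, 5, 8, 1, 9, 13, 10, 2]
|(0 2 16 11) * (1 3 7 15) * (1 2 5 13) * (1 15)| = 21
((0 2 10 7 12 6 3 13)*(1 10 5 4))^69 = (0 4 7 3 2 1 12 13 5 10 6) = [4, 12, 1, 2, 7, 10, 0, 3, 8, 9, 6, 11, 13, 5]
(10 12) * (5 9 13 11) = (5 9 13 11)(10 12) = [0, 1, 2, 3, 4, 9, 6, 7, 8, 13, 12, 5, 10, 11]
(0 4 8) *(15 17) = (0 4 8)(15 17) = [4, 1, 2, 3, 8, 5, 6, 7, 0, 9, 10, 11, 12, 13, 14, 17, 16, 15]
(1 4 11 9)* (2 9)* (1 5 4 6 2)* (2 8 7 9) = (1 6 8 7 9 5 4 11) = [0, 6, 2, 3, 11, 4, 8, 9, 7, 5, 10, 1]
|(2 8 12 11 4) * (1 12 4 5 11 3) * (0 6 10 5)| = 15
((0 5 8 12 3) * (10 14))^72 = [8, 1, 2, 5, 4, 12, 6, 7, 3, 9, 10, 11, 0, 13, 14] = (14)(0 8 3 5 12)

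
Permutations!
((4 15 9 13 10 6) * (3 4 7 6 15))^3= (3 4)(6 7)(9 15 10 13)= [0, 1, 2, 4, 3, 5, 7, 6, 8, 15, 13, 11, 12, 9, 14, 10]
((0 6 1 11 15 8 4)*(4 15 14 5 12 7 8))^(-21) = [6, 11, 2, 3, 0, 12, 1, 8, 15, 9, 10, 14, 7, 13, 5, 4] = (0 6 1 11 14 5 12 7 8 15 4)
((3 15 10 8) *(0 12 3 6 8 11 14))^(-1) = (0 14 11 10 15 3 12)(6 8) = [14, 1, 2, 12, 4, 5, 8, 7, 6, 9, 15, 10, 0, 13, 11, 3]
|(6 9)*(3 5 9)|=4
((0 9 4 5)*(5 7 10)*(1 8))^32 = [4, 1, 2, 3, 10, 9, 6, 5, 8, 7, 0] = (0 4 10)(5 9 7)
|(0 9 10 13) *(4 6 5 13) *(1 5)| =8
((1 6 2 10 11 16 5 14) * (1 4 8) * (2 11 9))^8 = (16)(2 9 10) = [0, 1, 9, 3, 4, 5, 6, 7, 8, 10, 2, 11, 12, 13, 14, 15, 16]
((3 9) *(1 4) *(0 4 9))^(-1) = (0 3 9 1 4) = [3, 4, 2, 9, 0, 5, 6, 7, 8, 1]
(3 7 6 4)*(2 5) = (2 5)(3 7 6 4) = [0, 1, 5, 7, 3, 2, 4, 6]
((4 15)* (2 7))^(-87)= [0, 1, 7, 3, 15, 5, 6, 2, 8, 9, 10, 11, 12, 13, 14, 4]= (2 7)(4 15)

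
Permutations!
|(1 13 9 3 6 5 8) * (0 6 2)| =9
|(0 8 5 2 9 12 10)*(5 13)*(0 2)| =4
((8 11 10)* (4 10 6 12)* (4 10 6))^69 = (4 10)(6 8)(11 12) = [0, 1, 2, 3, 10, 5, 8, 7, 6, 9, 4, 12, 11]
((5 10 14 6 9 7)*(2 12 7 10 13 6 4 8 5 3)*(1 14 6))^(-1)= (1 13 5 8 4 14)(2 3 7 12)(6 10 9)= [0, 13, 3, 7, 14, 8, 10, 12, 4, 6, 9, 11, 2, 5, 1]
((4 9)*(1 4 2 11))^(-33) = [0, 9, 1, 3, 2, 5, 6, 7, 8, 11, 10, 4] = (1 9 11 4 2)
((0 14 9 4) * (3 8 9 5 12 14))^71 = (0 3 8 9 4)(5 14 12) = [3, 1, 2, 8, 0, 14, 6, 7, 9, 4, 10, 11, 5, 13, 12]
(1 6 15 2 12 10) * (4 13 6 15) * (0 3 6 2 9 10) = [3, 15, 12, 6, 13, 5, 4, 7, 8, 10, 1, 11, 0, 2, 14, 9] = (0 3 6 4 13 2 12)(1 15 9 10)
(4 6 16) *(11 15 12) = (4 6 16)(11 15 12) = [0, 1, 2, 3, 6, 5, 16, 7, 8, 9, 10, 15, 11, 13, 14, 12, 4]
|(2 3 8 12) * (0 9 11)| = 12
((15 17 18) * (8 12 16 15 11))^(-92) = (8 11 18 17 15 16 12) = [0, 1, 2, 3, 4, 5, 6, 7, 11, 9, 10, 18, 8, 13, 14, 16, 12, 15, 17]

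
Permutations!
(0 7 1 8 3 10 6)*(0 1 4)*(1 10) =(0 7 4)(1 8 3)(6 10) =[7, 8, 2, 1, 0, 5, 10, 4, 3, 9, 6]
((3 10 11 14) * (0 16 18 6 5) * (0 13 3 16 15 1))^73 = (0 15 1)(3 10 11 14 16 18 6 5 13) = [15, 0, 2, 10, 4, 13, 5, 7, 8, 9, 11, 14, 12, 3, 16, 1, 18, 17, 6]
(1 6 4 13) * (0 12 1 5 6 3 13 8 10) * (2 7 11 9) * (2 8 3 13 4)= (0 12 1 13 5 6 2 7 11 9 8 10)(3 4)= [12, 13, 7, 4, 3, 6, 2, 11, 10, 8, 0, 9, 1, 5]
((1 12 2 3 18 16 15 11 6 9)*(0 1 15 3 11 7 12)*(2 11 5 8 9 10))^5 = [1, 0, 7, 16, 4, 12, 9, 2, 11, 6, 15, 8, 5, 13, 14, 10, 18, 17, 3] = (0 1)(2 7)(3 16 18)(5 12)(6 9)(8 11)(10 15)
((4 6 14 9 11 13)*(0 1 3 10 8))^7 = (0 3 8 1 10)(4 6 14 9 11 13) = [3, 10, 2, 8, 6, 5, 14, 7, 1, 11, 0, 13, 12, 4, 9]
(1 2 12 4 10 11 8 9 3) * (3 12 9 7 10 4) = (1 2 9 12 3)(7 10 11 8) = [0, 2, 9, 1, 4, 5, 6, 10, 7, 12, 11, 8, 3]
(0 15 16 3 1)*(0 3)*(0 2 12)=(0 15 16 2 12)(1 3)=[15, 3, 12, 1, 4, 5, 6, 7, 8, 9, 10, 11, 0, 13, 14, 16, 2]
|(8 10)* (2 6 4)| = 6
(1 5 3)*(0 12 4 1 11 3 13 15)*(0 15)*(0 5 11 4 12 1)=(15)(0 1 11 3 4)(5 13)=[1, 11, 2, 4, 0, 13, 6, 7, 8, 9, 10, 3, 12, 5, 14, 15]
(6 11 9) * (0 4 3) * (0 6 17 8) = (0 4 3 6 11 9 17 8) = [4, 1, 2, 6, 3, 5, 11, 7, 0, 17, 10, 9, 12, 13, 14, 15, 16, 8]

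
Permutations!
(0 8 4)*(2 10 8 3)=(0 3 2 10 8 4)=[3, 1, 10, 2, 0, 5, 6, 7, 4, 9, 8]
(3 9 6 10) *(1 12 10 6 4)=(1 12 10 3 9 4)=[0, 12, 2, 9, 1, 5, 6, 7, 8, 4, 3, 11, 10]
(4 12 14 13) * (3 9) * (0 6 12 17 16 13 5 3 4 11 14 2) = (0 6 12 2)(3 9 4 17 16 13 11 14 5) = [6, 1, 0, 9, 17, 3, 12, 7, 8, 4, 10, 14, 2, 11, 5, 15, 13, 16]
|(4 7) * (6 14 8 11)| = |(4 7)(6 14 8 11)| = 4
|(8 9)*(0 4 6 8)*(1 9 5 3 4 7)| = |(0 7 1 9)(3 4 6 8 5)| = 20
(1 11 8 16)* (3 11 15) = [0, 15, 2, 11, 4, 5, 6, 7, 16, 9, 10, 8, 12, 13, 14, 3, 1] = (1 15 3 11 8 16)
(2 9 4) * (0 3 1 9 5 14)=(0 3 1 9 4 2 5 14)=[3, 9, 5, 1, 2, 14, 6, 7, 8, 4, 10, 11, 12, 13, 0]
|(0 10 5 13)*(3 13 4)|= 6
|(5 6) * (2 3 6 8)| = 5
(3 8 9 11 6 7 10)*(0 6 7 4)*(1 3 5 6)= [1, 3, 2, 8, 0, 6, 4, 10, 9, 11, 5, 7]= (0 1 3 8 9 11 7 10 5 6 4)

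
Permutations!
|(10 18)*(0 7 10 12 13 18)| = 3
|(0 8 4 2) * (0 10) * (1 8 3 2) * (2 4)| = 7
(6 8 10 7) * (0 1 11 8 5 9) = [1, 11, 2, 3, 4, 9, 5, 6, 10, 0, 7, 8] = (0 1 11 8 10 7 6 5 9)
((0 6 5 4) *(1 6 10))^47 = [4, 10, 2, 3, 5, 6, 1, 7, 8, 9, 0] = (0 4 5 6 1 10)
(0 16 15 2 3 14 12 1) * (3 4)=(0 16 15 2 4 3 14 12 1)=[16, 0, 4, 14, 3, 5, 6, 7, 8, 9, 10, 11, 1, 13, 12, 2, 15]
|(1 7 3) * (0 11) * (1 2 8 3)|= |(0 11)(1 7)(2 8 3)|= 6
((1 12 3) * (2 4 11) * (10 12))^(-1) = (1 3 12 10)(2 11 4) = [0, 3, 11, 12, 2, 5, 6, 7, 8, 9, 1, 4, 10]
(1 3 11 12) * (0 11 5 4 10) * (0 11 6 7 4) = (0 6 7 4 10 11 12 1 3 5) = [6, 3, 2, 5, 10, 0, 7, 4, 8, 9, 11, 12, 1]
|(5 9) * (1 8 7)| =|(1 8 7)(5 9)| =6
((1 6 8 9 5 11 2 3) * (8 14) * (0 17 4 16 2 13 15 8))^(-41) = (0 2 14 16 6 4 1 17 3)(5 11 13 15 8 9) = [2, 17, 14, 0, 1, 11, 4, 7, 9, 5, 10, 13, 12, 15, 16, 8, 6, 3]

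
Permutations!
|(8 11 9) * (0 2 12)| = |(0 2 12)(8 11 9)| = 3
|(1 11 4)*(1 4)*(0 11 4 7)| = |(0 11 1 4 7)| = 5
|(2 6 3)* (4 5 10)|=|(2 6 3)(4 5 10)|=3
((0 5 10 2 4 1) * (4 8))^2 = (0 10 8 1 5 2 4) = [10, 5, 4, 3, 0, 2, 6, 7, 1, 9, 8]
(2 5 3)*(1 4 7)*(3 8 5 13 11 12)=(1 4 7)(2 13 11 12 3)(5 8)=[0, 4, 13, 2, 7, 8, 6, 1, 5, 9, 10, 12, 3, 11]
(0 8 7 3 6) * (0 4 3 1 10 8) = (1 10 8 7)(3 6 4) = [0, 10, 2, 6, 3, 5, 4, 1, 7, 9, 8]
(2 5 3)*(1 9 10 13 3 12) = (1 9 10 13 3 2 5 12) = [0, 9, 5, 2, 4, 12, 6, 7, 8, 10, 13, 11, 1, 3]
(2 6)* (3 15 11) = (2 6)(3 15 11) = [0, 1, 6, 15, 4, 5, 2, 7, 8, 9, 10, 3, 12, 13, 14, 11]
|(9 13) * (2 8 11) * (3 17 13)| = |(2 8 11)(3 17 13 9)| = 12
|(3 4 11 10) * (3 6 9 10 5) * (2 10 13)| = |(2 10 6 9 13)(3 4 11 5)| = 20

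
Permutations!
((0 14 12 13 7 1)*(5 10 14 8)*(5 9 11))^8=(0 13 10 9 1 12 5 8 7 14 11)=[13, 12, 2, 3, 4, 8, 6, 14, 7, 1, 9, 0, 5, 10, 11]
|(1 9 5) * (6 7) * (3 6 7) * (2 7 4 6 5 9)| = |(9)(1 2 7 4 6 3 5)| = 7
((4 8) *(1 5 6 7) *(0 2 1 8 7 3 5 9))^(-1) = (0 9 1 2)(3 6 5)(4 8 7) = [9, 2, 0, 6, 8, 3, 5, 4, 7, 1]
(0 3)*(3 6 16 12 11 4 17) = (0 6 16 12 11 4 17 3) = [6, 1, 2, 0, 17, 5, 16, 7, 8, 9, 10, 4, 11, 13, 14, 15, 12, 3]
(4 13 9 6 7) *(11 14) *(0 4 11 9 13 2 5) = [4, 1, 5, 3, 2, 0, 7, 11, 8, 6, 10, 14, 12, 13, 9] = (0 4 2 5)(6 7 11 14 9)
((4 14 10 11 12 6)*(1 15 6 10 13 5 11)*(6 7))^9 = (1 12 5 14 6 15 10 11 13 4 7) = [0, 12, 2, 3, 7, 14, 15, 1, 8, 9, 11, 13, 5, 4, 6, 10]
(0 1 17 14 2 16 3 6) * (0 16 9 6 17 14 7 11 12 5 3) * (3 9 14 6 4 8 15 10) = (0 1 6 16)(2 14)(3 17 7 11 12 5 9 4 8 15 10) = [1, 6, 14, 17, 8, 9, 16, 11, 15, 4, 3, 12, 5, 13, 2, 10, 0, 7]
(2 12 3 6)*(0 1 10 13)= [1, 10, 12, 6, 4, 5, 2, 7, 8, 9, 13, 11, 3, 0]= (0 1 10 13)(2 12 3 6)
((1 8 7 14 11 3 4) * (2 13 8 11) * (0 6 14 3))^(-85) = (0 2 7 1 6 13 3 11 14 8 4) = [2, 6, 7, 11, 0, 5, 13, 1, 4, 9, 10, 14, 12, 3, 8]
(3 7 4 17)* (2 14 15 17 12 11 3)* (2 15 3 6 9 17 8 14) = (3 7 4 12 11 6 9 17 15 8 14) = [0, 1, 2, 7, 12, 5, 9, 4, 14, 17, 10, 6, 11, 13, 3, 8, 16, 15]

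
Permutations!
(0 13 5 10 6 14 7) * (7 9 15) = (0 13 5 10 6 14 9 15 7) = [13, 1, 2, 3, 4, 10, 14, 0, 8, 15, 6, 11, 12, 5, 9, 7]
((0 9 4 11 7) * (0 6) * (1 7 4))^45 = (4 11) = [0, 1, 2, 3, 11, 5, 6, 7, 8, 9, 10, 4]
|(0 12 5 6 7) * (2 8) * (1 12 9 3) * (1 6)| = 30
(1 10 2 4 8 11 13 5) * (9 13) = (1 10 2 4 8 11 9 13 5) = [0, 10, 4, 3, 8, 1, 6, 7, 11, 13, 2, 9, 12, 5]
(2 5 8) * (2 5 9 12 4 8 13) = [0, 1, 9, 3, 8, 13, 6, 7, 5, 12, 10, 11, 4, 2] = (2 9 12 4 8 5 13)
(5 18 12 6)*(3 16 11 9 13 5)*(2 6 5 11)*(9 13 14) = (2 6 3 16)(5 18 12)(9 14)(11 13) = [0, 1, 6, 16, 4, 18, 3, 7, 8, 14, 10, 13, 5, 11, 9, 15, 2, 17, 12]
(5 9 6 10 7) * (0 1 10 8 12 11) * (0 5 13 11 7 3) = (0 1 10 3)(5 9 6 8 12 7 13 11) = [1, 10, 2, 0, 4, 9, 8, 13, 12, 6, 3, 5, 7, 11]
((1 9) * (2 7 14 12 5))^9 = [0, 9, 5, 3, 4, 12, 6, 2, 8, 1, 10, 11, 14, 13, 7] = (1 9)(2 5 12 14 7)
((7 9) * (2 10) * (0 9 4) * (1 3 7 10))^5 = (0 3 10 4 1 9 7 2) = [3, 9, 0, 10, 1, 5, 6, 2, 8, 7, 4]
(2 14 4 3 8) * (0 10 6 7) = [10, 1, 14, 8, 3, 5, 7, 0, 2, 9, 6, 11, 12, 13, 4] = (0 10 6 7)(2 14 4 3 8)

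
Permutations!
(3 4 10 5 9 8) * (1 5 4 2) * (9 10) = (1 5 10 4 9 8 3 2) = [0, 5, 1, 2, 9, 10, 6, 7, 3, 8, 4]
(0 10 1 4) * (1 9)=(0 10 9 1 4)=[10, 4, 2, 3, 0, 5, 6, 7, 8, 1, 9]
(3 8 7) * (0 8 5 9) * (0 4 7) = (0 8)(3 5 9 4 7) = [8, 1, 2, 5, 7, 9, 6, 3, 0, 4]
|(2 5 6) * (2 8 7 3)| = 6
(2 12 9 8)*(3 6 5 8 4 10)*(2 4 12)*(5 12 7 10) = [0, 1, 2, 6, 5, 8, 12, 10, 4, 7, 3, 11, 9] = (3 6 12 9 7 10)(4 5 8)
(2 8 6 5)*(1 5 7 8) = (1 5 2)(6 7 8) = [0, 5, 1, 3, 4, 2, 7, 8, 6]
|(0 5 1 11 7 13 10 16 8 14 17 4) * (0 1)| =|(0 5)(1 11 7 13 10 16 8 14 17 4)| =10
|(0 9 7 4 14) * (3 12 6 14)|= 8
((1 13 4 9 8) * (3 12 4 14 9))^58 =[0, 9, 2, 12, 3, 5, 6, 7, 14, 13, 10, 11, 4, 8, 1] =(1 9 13 8 14)(3 12 4)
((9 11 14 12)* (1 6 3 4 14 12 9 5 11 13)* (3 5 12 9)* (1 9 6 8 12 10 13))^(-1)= (1 9 13 10 12 8)(3 14 4)(5 6 11)= [0, 9, 2, 14, 3, 6, 11, 7, 1, 13, 12, 5, 8, 10, 4]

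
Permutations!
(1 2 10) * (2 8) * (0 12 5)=(0 12 5)(1 8 2 10)=[12, 8, 10, 3, 4, 0, 6, 7, 2, 9, 1, 11, 5]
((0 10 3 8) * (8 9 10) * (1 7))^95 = (0 8)(1 7)(3 10 9) = [8, 7, 2, 10, 4, 5, 6, 1, 0, 3, 9]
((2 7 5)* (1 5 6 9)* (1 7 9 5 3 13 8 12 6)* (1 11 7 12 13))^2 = (13)(2 12 5 9 6) = [0, 1, 12, 3, 4, 9, 2, 7, 8, 6, 10, 11, 5, 13]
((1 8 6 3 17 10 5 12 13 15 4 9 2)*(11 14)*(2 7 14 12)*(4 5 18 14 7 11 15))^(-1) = [0, 2, 5, 6, 13, 15, 8, 7, 1, 4, 17, 9, 11, 12, 18, 14, 16, 3, 10] = (1 2 5 15 14 18 10 17 3 6 8)(4 13 12 11 9)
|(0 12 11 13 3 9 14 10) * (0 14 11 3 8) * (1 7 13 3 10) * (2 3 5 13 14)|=30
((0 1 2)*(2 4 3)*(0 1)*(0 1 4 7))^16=(0 1 7)(2 4 3)=[1, 7, 4, 2, 3, 5, 6, 0]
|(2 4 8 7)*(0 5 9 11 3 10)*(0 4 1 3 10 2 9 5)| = 6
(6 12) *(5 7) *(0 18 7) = (0 18 7 5)(6 12) = [18, 1, 2, 3, 4, 0, 12, 5, 8, 9, 10, 11, 6, 13, 14, 15, 16, 17, 7]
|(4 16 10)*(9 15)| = |(4 16 10)(9 15)| = 6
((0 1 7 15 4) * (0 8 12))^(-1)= [12, 0, 2, 3, 15, 5, 6, 1, 4, 9, 10, 11, 8, 13, 14, 7]= (0 12 8 4 15 7 1)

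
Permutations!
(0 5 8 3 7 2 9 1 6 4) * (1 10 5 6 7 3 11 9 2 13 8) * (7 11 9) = (0 6 4)(1 11 7 13 8 9 10 5) = [6, 11, 2, 3, 0, 1, 4, 13, 9, 10, 5, 7, 12, 8]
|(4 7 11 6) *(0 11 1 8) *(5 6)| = |(0 11 5 6 4 7 1 8)| = 8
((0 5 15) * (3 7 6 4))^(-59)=[5, 1, 2, 7, 3, 15, 4, 6, 8, 9, 10, 11, 12, 13, 14, 0]=(0 5 15)(3 7 6 4)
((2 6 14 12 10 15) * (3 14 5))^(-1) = [0, 1, 15, 5, 4, 6, 2, 7, 8, 9, 12, 11, 14, 13, 3, 10] = (2 15 10 12 14 3 5 6)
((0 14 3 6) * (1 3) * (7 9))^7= (0 1 6 14 3)(7 9)= [1, 6, 2, 0, 4, 5, 14, 9, 8, 7, 10, 11, 12, 13, 3]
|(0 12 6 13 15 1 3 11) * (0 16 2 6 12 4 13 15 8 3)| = |(0 4 13 8 3 11 16 2 6 15 1)| = 11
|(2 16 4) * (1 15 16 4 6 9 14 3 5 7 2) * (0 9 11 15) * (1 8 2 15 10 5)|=105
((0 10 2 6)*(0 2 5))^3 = (10)(2 6) = [0, 1, 6, 3, 4, 5, 2, 7, 8, 9, 10]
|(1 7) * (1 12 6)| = 4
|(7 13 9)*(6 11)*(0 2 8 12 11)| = |(0 2 8 12 11 6)(7 13 9)| = 6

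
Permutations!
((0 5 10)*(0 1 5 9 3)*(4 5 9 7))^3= [5, 0, 2, 4, 1, 9, 6, 10, 8, 7, 3]= (0 5 9 7 10 3 4 1)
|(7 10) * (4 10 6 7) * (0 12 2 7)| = 10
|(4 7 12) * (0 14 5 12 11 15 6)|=|(0 14 5 12 4 7 11 15 6)|=9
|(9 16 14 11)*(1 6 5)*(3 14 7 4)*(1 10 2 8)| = |(1 6 5 10 2 8)(3 14 11 9 16 7 4)| = 42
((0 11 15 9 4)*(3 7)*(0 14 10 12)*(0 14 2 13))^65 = (0 15 4 13 11 9 2)(3 7)(10 14 12) = [15, 1, 0, 7, 13, 5, 6, 3, 8, 2, 14, 9, 10, 11, 12, 4]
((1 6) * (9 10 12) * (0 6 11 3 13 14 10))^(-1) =[9, 6, 2, 11, 4, 5, 0, 7, 8, 12, 14, 1, 10, 3, 13] =(0 9 12 10 14 13 3 11 1 6)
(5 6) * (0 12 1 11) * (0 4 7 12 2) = [2, 11, 0, 3, 7, 6, 5, 12, 8, 9, 10, 4, 1] = (0 2)(1 11 4 7 12)(5 6)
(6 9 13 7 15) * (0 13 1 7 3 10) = (0 13 3 10)(1 7 15 6 9) = [13, 7, 2, 10, 4, 5, 9, 15, 8, 1, 0, 11, 12, 3, 14, 6]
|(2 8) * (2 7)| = |(2 8 7)| = 3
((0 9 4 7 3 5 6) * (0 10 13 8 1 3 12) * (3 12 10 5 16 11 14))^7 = (0 1 13 7 9 12 8 10 4)(3 14 11 16)(5 6) = [1, 13, 2, 14, 0, 6, 5, 9, 10, 12, 4, 16, 8, 7, 11, 15, 3]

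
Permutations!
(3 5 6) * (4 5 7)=(3 7 4 5 6)=[0, 1, 2, 7, 5, 6, 3, 4]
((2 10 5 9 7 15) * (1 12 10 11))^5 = (1 7 12 15 10 2 5 11 9) = [0, 7, 5, 3, 4, 11, 6, 12, 8, 1, 2, 9, 15, 13, 14, 10]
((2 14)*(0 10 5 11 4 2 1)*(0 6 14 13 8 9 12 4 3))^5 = (1 14 6)(2 4 12 9 8 13) = [0, 14, 4, 3, 12, 5, 1, 7, 13, 8, 10, 11, 9, 2, 6]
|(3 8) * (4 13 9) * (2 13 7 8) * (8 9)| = 12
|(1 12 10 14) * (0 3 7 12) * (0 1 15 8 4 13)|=|(0 3 7 12 10 14 15 8 4 13)|=10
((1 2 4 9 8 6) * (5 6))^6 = [0, 6, 1, 3, 2, 8, 5, 7, 9, 4] = (1 6 5 8 9 4 2)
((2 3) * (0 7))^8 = (7) = [0, 1, 2, 3, 4, 5, 6, 7]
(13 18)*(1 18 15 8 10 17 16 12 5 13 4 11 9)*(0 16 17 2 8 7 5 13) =(0 16 12 13 15 7 5)(1 18 4 11 9)(2 8 10) =[16, 18, 8, 3, 11, 0, 6, 5, 10, 1, 2, 9, 13, 15, 14, 7, 12, 17, 4]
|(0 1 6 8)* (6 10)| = 5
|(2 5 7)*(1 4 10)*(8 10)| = 12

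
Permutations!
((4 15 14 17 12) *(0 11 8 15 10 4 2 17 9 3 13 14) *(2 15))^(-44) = (0 12 2 11 15 17 8) = [12, 1, 11, 3, 4, 5, 6, 7, 0, 9, 10, 15, 2, 13, 14, 17, 16, 8]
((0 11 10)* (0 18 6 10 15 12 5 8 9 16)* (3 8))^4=(0 5 16 12 9 15 8 11 3)(6 10 18)=[5, 1, 2, 0, 4, 16, 10, 7, 11, 15, 18, 3, 9, 13, 14, 8, 12, 17, 6]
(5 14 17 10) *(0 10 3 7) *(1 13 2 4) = [10, 13, 4, 7, 1, 14, 6, 0, 8, 9, 5, 11, 12, 2, 17, 15, 16, 3] = (0 10 5 14 17 3 7)(1 13 2 4)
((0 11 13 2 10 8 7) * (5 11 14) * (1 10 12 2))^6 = (0 10 11)(1 5 7)(8 13 14) = [10, 5, 2, 3, 4, 7, 6, 1, 13, 9, 11, 0, 12, 14, 8]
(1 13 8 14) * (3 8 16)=(1 13 16 3 8 14)=[0, 13, 2, 8, 4, 5, 6, 7, 14, 9, 10, 11, 12, 16, 1, 15, 3]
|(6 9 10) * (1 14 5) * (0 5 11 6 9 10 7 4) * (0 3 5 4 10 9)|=|(0 4 3 5 1 14 11 6 9 7 10)|=11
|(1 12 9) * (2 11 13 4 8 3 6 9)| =|(1 12 2 11 13 4 8 3 6 9)| =10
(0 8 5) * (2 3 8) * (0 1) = (0 2 3 8 5 1) = [2, 0, 3, 8, 4, 1, 6, 7, 5]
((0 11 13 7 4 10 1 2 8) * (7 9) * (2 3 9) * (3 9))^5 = (13) = [0, 1, 2, 3, 4, 5, 6, 7, 8, 9, 10, 11, 12, 13]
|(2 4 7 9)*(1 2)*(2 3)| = |(1 3 2 4 7 9)| = 6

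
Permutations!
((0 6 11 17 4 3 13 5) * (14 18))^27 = (0 17 13 6 4 5 11 3)(14 18) = [17, 1, 2, 0, 5, 11, 4, 7, 8, 9, 10, 3, 12, 6, 18, 15, 16, 13, 14]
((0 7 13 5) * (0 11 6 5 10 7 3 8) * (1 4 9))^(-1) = (0 8 3)(1 9 4)(5 6 11)(7 10 13) = [8, 9, 2, 0, 1, 6, 11, 10, 3, 4, 13, 5, 12, 7]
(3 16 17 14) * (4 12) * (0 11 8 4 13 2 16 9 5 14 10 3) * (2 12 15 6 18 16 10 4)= (0 11 8 2 10 3 9 5 14)(4 15 6 18 16 17)(12 13)= [11, 1, 10, 9, 15, 14, 18, 7, 2, 5, 3, 8, 13, 12, 0, 6, 17, 4, 16]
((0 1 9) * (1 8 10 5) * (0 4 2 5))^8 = (0 10 8)(1 2 9 5 4) = [10, 2, 9, 3, 1, 4, 6, 7, 0, 5, 8]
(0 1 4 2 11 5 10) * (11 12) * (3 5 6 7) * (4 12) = (0 1 12 11 6 7 3 5 10)(2 4) = [1, 12, 4, 5, 2, 10, 7, 3, 8, 9, 0, 6, 11]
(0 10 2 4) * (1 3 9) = (0 10 2 4)(1 3 9) = [10, 3, 4, 9, 0, 5, 6, 7, 8, 1, 2]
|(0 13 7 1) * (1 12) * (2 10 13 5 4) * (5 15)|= 10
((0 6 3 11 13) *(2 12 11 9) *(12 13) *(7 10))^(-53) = (0 6 3 9 2 13)(7 10)(11 12) = [6, 1, 13, 9, 4, 5, 3, 10, 8, 2, 7, 12, 11, 0]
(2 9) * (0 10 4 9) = (0 10 4 9 2) = [10, 1, 0, 3, 9, 5, 6, 7, 8, 2, 4]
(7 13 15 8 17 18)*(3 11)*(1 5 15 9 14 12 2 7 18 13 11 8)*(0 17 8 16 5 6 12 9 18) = (0 17 13 18)(1 6 12 2 7 11 3 16 5 15)(9 14) = [17, 6, 7, 16, 4, 15, 12, 11, 8, 14, 10, 3, 2, 18, 9, 1, 5, 13, 0]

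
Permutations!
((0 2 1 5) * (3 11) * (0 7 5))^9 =(3 11)(5 7) =[0, 1, 2, 11, 4, 7, 6, 5, 8, 9, 10, 3]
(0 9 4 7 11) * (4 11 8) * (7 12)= (0 9 11)(4 12 7 8)= [9, 1, 2, 3, 12, 5, 6, 8, 4, 11, 10, 0, 7]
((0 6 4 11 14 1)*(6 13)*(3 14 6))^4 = (0 1 14 3 13)(4 11 6) = [1, 14, 2, 13, 11, 5, 4, 7, 8, 9, 10, 6, 12, 0, 3]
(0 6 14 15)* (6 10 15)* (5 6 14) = (0 10 15)(5 6) = [10, 1, 2, 3, 4, 6, 5, 7, 8, 9, 15, 11, 12, 13, 14, 0]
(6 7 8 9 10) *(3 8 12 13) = (3 8 9 10 6 7 12 13) = [0, 1, 2, 8, 4, 5, 7, 12, 9, 10, 6, 11, 13, 3]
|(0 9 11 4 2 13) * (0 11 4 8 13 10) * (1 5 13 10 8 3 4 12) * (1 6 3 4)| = |(0 9 12 6 3 1 5 13 11 4 2 8 10)| = 13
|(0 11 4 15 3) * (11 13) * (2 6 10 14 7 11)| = 11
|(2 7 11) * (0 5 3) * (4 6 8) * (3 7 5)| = 12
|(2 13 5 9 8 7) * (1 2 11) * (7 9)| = |(1 2 13 5 7 11)(8 9)| = 6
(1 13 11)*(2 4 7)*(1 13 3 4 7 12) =(1 3 4 12)(2 7)(11 13) =[0, 3, 7, 4, 12, 5, 6, 2, 8, 9, 10, 13, 1, 11]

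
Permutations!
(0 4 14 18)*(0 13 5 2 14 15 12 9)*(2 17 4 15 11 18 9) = (0 15 12 2 14 9)(4 11 18 13 5 17) = [15, 1, 14, 3, 11, 17, 6, 7, 8, 0, 10, 18, 2, 5, 9, 12, 16, 4, 13]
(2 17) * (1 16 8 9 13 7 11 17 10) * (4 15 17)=(1 16 8 9 13 7 11 4 15 17 2 10)=[0, 16, 10, 3, 15, 5, 6, 11, 9, 13, 1, 4, 12, 7, 14, 17, 8, 2]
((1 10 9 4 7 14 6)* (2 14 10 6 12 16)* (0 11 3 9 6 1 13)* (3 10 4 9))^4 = (16)(0 13 6 10 11) = [13, 1, 2, 3, 4, 5, 10, 7, 8, 9, 11, 0, 12, 6, 14, 15, 16]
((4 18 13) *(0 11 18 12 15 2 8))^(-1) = [8, 1, 15, 3, 13, 5, 6, 7, 2, 9, 10, 0, 4, 18, 14, 12, 16, 17, 11] = (0 8 2 15 12 4 13 18 11)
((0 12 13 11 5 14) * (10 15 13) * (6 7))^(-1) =(0 14 5 11 13 15 10 12)(6 7) =[14, 1, 2, 3, 4, 11, 7, 6, 8, 9, 12, 13, 0, 15, 5, 10]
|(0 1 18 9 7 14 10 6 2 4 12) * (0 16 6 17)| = 40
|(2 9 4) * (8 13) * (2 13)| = 5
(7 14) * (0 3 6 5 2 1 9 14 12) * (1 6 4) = [3, 9, 6, 4, 1, 2, 5, 12, 8, 14, 10, 11, 0, 13, 7] = (0 3 4 1 9 14 7 12)(2 6 5)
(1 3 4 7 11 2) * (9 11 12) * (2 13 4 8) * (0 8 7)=(0 8 2 1 3 7 12 9 11 13 4)=[8, 3, 1, 7, 0, 5, 6, 12, 2, 11, 10, 13, 9, 4]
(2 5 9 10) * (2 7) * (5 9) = (2 9 10 7) = [0, 1, 9, 3, 4, 5, 6, 2, 8, 10, 7]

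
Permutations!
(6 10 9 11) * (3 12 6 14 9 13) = (3 12 6 10 13)(9 11 14) = [0, 1, 2, 12, 4, 5, 10, 7, 8, 11, 13, 14, 6, 3, 9]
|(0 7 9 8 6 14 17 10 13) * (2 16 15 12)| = 36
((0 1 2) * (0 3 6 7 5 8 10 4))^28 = (0 10 5 6 2)(1 4 8 7 3) = [10, 4, 0, 1, 8, 6, 2, 3, 7, 9, 5]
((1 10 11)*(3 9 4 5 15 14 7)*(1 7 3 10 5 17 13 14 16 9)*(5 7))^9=(1 17 15 7 13 16 10 14 9 11 3 4 5)=[0, 17, 2, 4, 5, 1, 6, 13, 8, 11, 14, 3, 12, 16, 9, 7, 10, 15]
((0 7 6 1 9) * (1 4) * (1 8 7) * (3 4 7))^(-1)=(0 9 1)(3 8 4)(6 7)=[9, 0, 2, 8, 3, 5, 7, 6, 4, 1]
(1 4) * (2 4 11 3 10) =(1 11 3 10 2 4) =[0, 11, 4, 10, 1, 5, 6, 7, 8, 9, 2, 3]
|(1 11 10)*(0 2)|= 6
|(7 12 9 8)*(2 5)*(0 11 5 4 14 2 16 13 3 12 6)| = |(0 11 5 16 13 3 12 9 8 7 6)(2 4 14)| = 33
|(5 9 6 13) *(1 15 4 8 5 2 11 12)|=|(1 15 4 8 5 9 6 13 2 11 12)|=11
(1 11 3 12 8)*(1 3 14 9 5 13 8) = (1 11 14 9 5 13 8 3 12) = [0, 11, 2, 12, 4, 13, 6, 7, 3, 5, 10, 14, 1, 8, 9]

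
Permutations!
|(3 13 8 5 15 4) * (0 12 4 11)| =9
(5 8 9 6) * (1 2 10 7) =(1 2 10 7)(5 8 9 6) =[0, 2, 10, 3, 4, 8, 5, 1, 9, 6, 7]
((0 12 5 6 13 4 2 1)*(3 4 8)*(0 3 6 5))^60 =(13) =[0, 1, 2, 3, 4, 5, 6, 7, 8, 9, 10, 11, 12, 13]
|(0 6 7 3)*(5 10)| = 4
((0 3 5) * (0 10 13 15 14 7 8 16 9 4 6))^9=(0 16 15 3 9 14 5 4 7 10 6 8 13)=[16, 1, 2, 9, 7, 4, 8, 10, 13, 14, 6, 11, 12, 0, 5, 3, 15]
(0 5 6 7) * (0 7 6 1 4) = (7)(0 5 1 4) = [5, 4, 2, 3, 0, 1, 6, 7]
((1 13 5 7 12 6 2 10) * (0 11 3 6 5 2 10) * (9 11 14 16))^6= [6, 9, 3, 0, 4, 5, 14, 7, 8, 13, 16, 2, 12, 11, 10, 15, 1]= (0 6 14 10 16 1 9 13 11 2 3)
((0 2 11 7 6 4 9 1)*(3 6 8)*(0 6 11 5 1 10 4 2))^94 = (1 2)(3 7)(4 9 10)(5 6)(8 11) = [0, 2, 1, 7, 9, 6, 5, 3, 11, 10, 4, 8]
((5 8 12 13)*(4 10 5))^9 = (4 8)(5 13)(10 12) = [0, 1, 2, 3, 8, 13, 6, 7, 4, 9, 12, 11, 10, 5]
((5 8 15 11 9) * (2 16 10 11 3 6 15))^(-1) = (2 8 5 9 11 10 16)(3 15 6) = [0, 1, 8, 15, 4, 9, 3, 7, 5, 11, 16, 10, 12, 13, 14, 6, 2]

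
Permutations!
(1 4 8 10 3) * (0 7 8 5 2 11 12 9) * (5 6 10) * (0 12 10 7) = (1 4 6 7 8 5 2 11 10 3)(9 12) = [0, 4, 11, 1, 6, 2, 7, 8, 5, 12, 3, 10, 9]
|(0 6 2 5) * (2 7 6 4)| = 4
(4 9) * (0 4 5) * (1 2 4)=(0 1 2 4 9 5)=[1, 2, 4, 3, 9, 0, 6, 7, 8, 5]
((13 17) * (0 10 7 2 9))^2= (17)(0 7 9 10 2)= [7, 1, 0, 3, 4, 5, 6, 9, 8, 10, 2, 11, 12, 13, 14, 15, 16, 17]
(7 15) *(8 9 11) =(7 15)(8 9 11) =[0, 1, 2, 3, 4, 5, 6, 15, 9, 11, 10, 8, 12, 13, 14, 7]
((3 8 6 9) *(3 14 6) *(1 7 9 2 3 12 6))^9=(1 7 9 14)(2 6 12 8 3)=[0, 7, 6, 2, 4, 5, 12, 9, 3, 14, 10, 11, 8, 13, 1]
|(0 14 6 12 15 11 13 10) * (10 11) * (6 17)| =|(0 14 17 6 12 15 10)(11 13)| =14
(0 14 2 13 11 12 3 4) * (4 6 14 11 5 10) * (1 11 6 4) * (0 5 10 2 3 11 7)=(0 6 14 3 4 5 2 13 10 1 7)(11 12)=[6, 7, 13, 4, 5, 2, 14, 0, 8, 9, 1, 12, 11, 10, 3]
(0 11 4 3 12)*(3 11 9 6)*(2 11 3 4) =[9, 1, 11, 12, 3, 5, 4, 7, 8, 6, 10, 2, 0] =(0 9 6 4 3 12)(2 11)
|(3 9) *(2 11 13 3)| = 5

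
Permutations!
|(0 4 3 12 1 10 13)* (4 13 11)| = |(0 13)(1 10 11 4 3 12)| = 6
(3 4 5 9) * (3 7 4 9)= [0, 1, 2, 9, 5, 3, 6, 4, 8, 7]= (3 9 7 4 5)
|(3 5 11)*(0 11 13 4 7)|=|(0 11 3 5 13 4 7)|=7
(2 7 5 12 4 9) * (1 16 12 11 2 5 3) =(1 16 12 4 9 5 11 2 7 3) =[0, 16, 7, 1, 9, 11, 6, 3, 8, 5, 10, 2, 4, 13, 14, 15, 12]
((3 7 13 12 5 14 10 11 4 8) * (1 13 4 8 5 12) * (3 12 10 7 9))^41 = (1 13)(3 9)(4 5 14 7)(8 12 10 11) = [0, 13, 2, 9, 5, 14, 6, 4, 12, 3, 11, 8, 10, 1, 7]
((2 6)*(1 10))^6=[0, 1, 2, 3, 4, 5, 6, 7, 8, 9, 10]=(10)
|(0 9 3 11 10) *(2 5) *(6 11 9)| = |(0 6 11 10)(2 5)(3 9)| = 4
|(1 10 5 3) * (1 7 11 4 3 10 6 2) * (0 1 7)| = |(0 1 6 2 7 11 4 3)(5 10)| = 8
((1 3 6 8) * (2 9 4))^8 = [0, 1, 4, 3, 9, 5, 6, 7, 8, 2] = (2 4 9)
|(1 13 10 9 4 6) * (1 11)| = 7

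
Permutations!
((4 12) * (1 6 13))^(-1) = [0, 13, 2, 3, 12, 5, 1, 7, 8, 9, 10, 11, 4, 6] = (1 13 6)(4 12)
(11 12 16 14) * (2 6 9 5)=(2 6 9 5)(11 12 16 14)=[0, 1, 6, 3, 4, 2, 9, 7, 8, 5, 10, 12, 16, 13, 11, 15, 14]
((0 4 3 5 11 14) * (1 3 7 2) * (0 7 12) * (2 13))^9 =[0, 3, 1, 5, 4, 11, 6, 13, 8, 9, 10, 14, 12, 2, 7] =(1 3 5 11 14 7 13 2)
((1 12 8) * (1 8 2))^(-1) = [0, 2, 12, 3, 4, 5, 6, 7, 8, 9, 10, 11, 1] = (1 2 12)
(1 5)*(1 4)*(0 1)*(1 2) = (0 2 1 5 4) = [2, 5, 1, 3, 0, 4]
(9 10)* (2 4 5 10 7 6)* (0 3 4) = (0 3 4 5 10 9 7 6 2) = [3, 1, 0, 4, 5, 10, 2, 6, 8, 7, 9]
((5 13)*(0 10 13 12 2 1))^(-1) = [1, 2, 12, 3, 4, 13, 6, 7, 8, 9, 0, 11, 5, 10] = (0 1 2 12 5 13 10)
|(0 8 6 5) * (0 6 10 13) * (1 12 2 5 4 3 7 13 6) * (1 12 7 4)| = 42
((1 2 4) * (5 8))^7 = (1 2 4)(5 8) = [0, 2, 4, 3, 1, 8, 6, 7, 5]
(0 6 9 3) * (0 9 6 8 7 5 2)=(0 8 7 5 2)(3 9)=[8, 1, 0, 9, 4, 2, 6, 5, 7, 3]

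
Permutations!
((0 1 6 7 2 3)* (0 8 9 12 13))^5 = (0 3)(1 8)(2 13)(6 9)(7 12) = [3, 8, 13, 0, 4, 5, 9, 12, 1, 6, 10, 11, 7, 2]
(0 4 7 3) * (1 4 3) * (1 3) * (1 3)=[3, 4, 2, 0, 7, 5, 6, 1]=(0 3)(1 4 7)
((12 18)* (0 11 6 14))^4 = [0, 1, 2, 3, 4, 5, 6, 7, 8, 9, 10, 11, 12, 13, 14, 15, 16, 17, 18] = (18)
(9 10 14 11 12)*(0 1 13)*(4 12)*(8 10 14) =(0 1 13)(4 12 9 14 11)(8 10) =[1, 13, 2, 3, 12, 5, 6, 7, 10, 14, 8, 4, 9, 0, 11]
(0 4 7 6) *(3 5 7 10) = (0 4 10 3 5 7 6) = [4, 1, 2, 5, 10, 7, 0, 6, 8, 9, 3]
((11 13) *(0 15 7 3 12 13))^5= [13, 1, 2, 15, 4, 5, 6, 0, 8, 9, 10, 12, 7, 3, 14, 11]= (0 13 3 15 11 12 7)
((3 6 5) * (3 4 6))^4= (4 6 5)= [0, 1, 2, 3, 6, 4, 5]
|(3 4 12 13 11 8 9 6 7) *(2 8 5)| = 11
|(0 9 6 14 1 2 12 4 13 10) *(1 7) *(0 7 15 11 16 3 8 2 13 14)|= 36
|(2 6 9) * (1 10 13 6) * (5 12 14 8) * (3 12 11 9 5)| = 8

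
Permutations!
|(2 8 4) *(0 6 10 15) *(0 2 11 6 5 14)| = 21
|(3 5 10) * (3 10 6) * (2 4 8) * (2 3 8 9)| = |(10)(2 4 9)(3 5 6 8)| = 12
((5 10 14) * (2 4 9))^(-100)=(2 9 4)(5 14 10)=[0, 1, 9, 3, 2, 14, 6, 7, 8, 4, 5, 11, 12, 13, 10]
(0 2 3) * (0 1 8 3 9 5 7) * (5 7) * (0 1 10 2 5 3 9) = (0 5 3 10 2)(1 8 9 7) = [5, 8, 0, 10, 4, 3, 6, 1, 9, 7, 2]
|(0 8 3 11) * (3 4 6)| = 6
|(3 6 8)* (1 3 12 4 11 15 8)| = |(1 3 6)(4 11 15 8 12)| = 15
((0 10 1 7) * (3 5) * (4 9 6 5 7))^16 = [3, 0, 2, 6, 10, 9, 4, 5, 8, 1, 7] = (0 3 6 4 10 7 5 9 1)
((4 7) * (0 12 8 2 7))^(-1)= (0 4 7 2 8 12)= [4, 1, 8, 3, 7, 5, 6, 2, 12, 9, 10, 11, 0]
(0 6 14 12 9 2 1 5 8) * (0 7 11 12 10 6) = (1 5 8 7 11 12 9 2)(6 14 10) = [0, 5, 1, 3, 4, 8, 14, 11, 7, 2, 6, 12, 9, 13, 10]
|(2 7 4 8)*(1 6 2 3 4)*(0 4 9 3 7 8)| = |(0 4)(1 6 2 8 7)(3 9)| = 10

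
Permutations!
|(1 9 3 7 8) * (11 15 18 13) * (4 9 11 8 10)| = |(1 11 15 18 13 8)(3 7 10 4 9)| = 30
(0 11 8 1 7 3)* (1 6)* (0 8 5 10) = [11, 7, 2, 8, 4, 10, 1, 3, 6, 9, 0, 5] = (0 11 5 10)(1 7 3 8 6)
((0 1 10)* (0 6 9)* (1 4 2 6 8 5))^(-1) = (0 9 6 2 4)(1 5 8 10) = [9, 5, 4, 3, 0, 8, 2, 7, 10, 6, 1]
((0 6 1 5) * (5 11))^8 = (0 11 6 5 1) = [11, 0, 2, 3, 4, 1, 5, 7, 8, 9, 10, 6]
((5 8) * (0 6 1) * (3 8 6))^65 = [1, 6, 2, 0, 4, 8, 5, 7, 3] = (0 1 6 5 8 3)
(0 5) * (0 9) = (0 5 9) = [5, 1, 2, 3, 4, 9, 6, 7, 8, 0]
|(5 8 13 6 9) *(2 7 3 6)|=|(2 7 3 6 9 5 8 13)|=8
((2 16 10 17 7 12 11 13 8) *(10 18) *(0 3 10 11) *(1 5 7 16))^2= (0 10 16 11 8 1 7)(2 5 12 3 17 18 13)= [10, 7, 5, 17, 4, 12, 6, 0, 1, 9, 16, 8, 3, 2, 14, 15, 11, 18, 13]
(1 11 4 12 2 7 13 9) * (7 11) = [0, 7, 11, 3, 12, 5, 6, 13, 8, 1, 10, 4, 2, 9] = (1 7 13 9)(2 11 4 12)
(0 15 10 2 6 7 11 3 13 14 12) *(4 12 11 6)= (0 15 10 2 4 12)(3 13 14 11)(6 7)= [15, 1, 4, 13, 12, 5, 7, 6, 8, 9, 2, 3, 0, 14, 11, 10]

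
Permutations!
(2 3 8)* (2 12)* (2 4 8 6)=(2 3 6)(4 8 12)=[0, 1, 3, 6, 8, 5, 2, 7, 12, 9, 10, 11, 4]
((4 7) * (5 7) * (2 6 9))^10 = [0, 1, 6, 3, 5, 7, 9, 4, 8, 2] = (2 6 9)(4 5 7)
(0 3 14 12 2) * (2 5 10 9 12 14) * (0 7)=(14)(0 3 2 7)(5 10 9 12)=[3, 1, 7, 2, 4, 10, 6, 0, 8, 12, 9, 11, 5, 13, 14]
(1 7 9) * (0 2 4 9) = (0 2 4 9 1 7) = [2, 7, 4, 3, 9, 5, 6, 0, 8, 1]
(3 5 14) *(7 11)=(3 5 14)(7 11)=[0, 1, 2, 5, 4, 14, 6, 11, 8, 9, 10, 7, 12, 13, 3]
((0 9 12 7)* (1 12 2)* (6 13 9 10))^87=(0 1 13)(2 6 7)(9 10 12)=[1, 13, 6, 3, 4, 5, 7, 2, 8, 10, 12, 11, 9, 0]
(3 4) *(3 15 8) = (3 4 15 8) = [0, 1, 2, 4, 15, 5, 6, 7, 3, 9, 10, 11, 12, 13, 14, 8]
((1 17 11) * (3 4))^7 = (1 17 11)(3 4) = [0, 17, 2, 4, 3, 5, 6, 7, 8, 9, 10, 1, 12, 13, 14, 15, 16, 11]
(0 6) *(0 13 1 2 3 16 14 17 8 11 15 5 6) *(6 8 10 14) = [0, 2, 3, 16, 4, 8, 13, 7, 11, 9, 14, 15, 12, 1, 17, 5, 6, 10] = (1 2 3 16 6 13)(5 8 11 15)(10 14 17)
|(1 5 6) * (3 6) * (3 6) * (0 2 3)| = |(0 2 3)(1 5 6)| = 3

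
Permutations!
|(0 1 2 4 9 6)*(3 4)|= 7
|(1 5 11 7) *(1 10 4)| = 6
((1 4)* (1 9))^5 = (1 9 4) = [0, 9, 2, 3, 1, 5, 6, 7, 8, 4]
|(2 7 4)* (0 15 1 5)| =|(0 15 1 5)(2 7 4)| =12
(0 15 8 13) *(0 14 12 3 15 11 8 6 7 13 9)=(0 11 8 9)(3 15 6 7 13 14 12)=[11, 1, 2, 15, 4, 5, 7, 13, 9, 0, 10, 8, 3, 14, 12, 6]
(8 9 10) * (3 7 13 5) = [0, 1, 2, 7, 4, 3, 6, 13, 9, 10, 8, 11, 12, 5] = (3 7 13 5)(8 9 10)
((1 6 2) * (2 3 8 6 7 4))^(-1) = (1 2 4 7)(3 6 8) = [0, 2, 4, 6, 7, 5, 8, 1, 3]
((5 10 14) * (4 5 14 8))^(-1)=[0, 1, 2, 3, 8, 4, 6, 7, 10, 9, 5, 11, 12, 13, 14]=(14)(4 8 10 5)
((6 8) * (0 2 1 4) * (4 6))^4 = [8, 0, 4, 3, 6, 5, 2, 7, 1] = (0 8 1)(2 4 6)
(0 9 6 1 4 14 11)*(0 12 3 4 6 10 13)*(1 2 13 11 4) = (0 9 10 11 12 3 1 6 2 13)(4 14) = [9, 6, 13, 1, 14, 5, 2, 7, 8, 10, 11, 12, 3, 0, 4]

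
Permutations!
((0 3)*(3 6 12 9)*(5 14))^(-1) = [3, 1, 2, 9, 4, 14, 0, 7, 8, 12, 10, 11, 6, 13, 5] = (0 3 9 12 6)(5 14)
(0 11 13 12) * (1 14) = (0 11 13 12)(1 14) = [11, 14, 2, 3, 4, 5, 6, 7, 8, 9, 10, 13, 0, 12, 1]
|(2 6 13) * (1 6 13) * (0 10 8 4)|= |(0 10 8 4)(1 6)(2 13)|= 4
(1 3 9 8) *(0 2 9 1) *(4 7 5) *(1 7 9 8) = (0 2 8)(1 3 7 5 4 9) = [2, 3, 8, 7, 9, 4, 6, 5, 0, 1]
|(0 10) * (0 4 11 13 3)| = |(0 10 4 11 13 3)| = 6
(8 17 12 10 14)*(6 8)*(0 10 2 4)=(0 10 14 6 8 17 12 2 4)=[10, 1, 4, 3, 0, 5, 8, 7, 17, 9, 14, 11, 2, 13, 6, 15, 16, 12]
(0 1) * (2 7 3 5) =[1, 0, 7, 5, 4, 2, 6, 3] =(0 1)(2 7 3 5)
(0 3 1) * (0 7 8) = (0 3 1 7 8) = [3, 7, 2, 1, 4, 5, 6, 8, 0]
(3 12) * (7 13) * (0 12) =(0 12 3)(7 13) =[12, 1, 2, 0, 4, 5, 6, 13, 8, 9, 10, 11, 3, 7]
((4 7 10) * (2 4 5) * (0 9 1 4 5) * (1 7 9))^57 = (0 9)(1 7)(2 5)(4 10) = [9, 7, 5, 3, 10, 2, 6, 1, 8, 0, 4]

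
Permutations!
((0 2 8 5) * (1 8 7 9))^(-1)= (0 5 8 1 9 7 2)= [5, 9, 0, 3, 4, 8, 6, 2, 1, 7]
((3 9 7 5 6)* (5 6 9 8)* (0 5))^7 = (9) = [0, 1, 2, 3, 4, 5, 6, 7, 8, 9]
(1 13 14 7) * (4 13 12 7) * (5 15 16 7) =[0, 12, 2, 3, 13, 15, 6, 1, 8, 9, 10, 11, 5, 14, 4, 16, 7] =(1 12 5 15 16 7)(4 13 14)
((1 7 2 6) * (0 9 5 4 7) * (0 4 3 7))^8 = [4, 6, 7, 5, 1, 9, 2, 3, 8, 0] = (0 4 1 6 2 7 3 5 9)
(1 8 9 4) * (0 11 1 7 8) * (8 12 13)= (0 11 1)(4 7 12 13 8 9)= [11, 0, 2, 3, 7, 5, 6, 12, 9, 4, 10, 1, 13, 8]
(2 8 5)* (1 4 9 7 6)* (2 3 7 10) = (1 4 9 10 2 8 5 3 7 6) = [0, 4, 8, 7, 9, 3, 1, 6, 5, 10, 2]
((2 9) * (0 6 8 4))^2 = (9)(0 8)(4 6) = [8, 1, 2, 3, 6, 5, 4, 7, 0, 9]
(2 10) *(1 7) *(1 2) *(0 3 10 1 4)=(0 3 10 4)(1 7 2)=[3, 7, 1, 10, 0, 5, 6, 2, 8, 9, 4]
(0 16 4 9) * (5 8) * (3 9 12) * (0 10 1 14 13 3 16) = [0, 14, 2, 9, 12, 8, 6, 7, 5, 10, 1, 11, 16, 3, 13, 15, 4] = (1 14 13 3 9 10)(4 12 16)(5 8)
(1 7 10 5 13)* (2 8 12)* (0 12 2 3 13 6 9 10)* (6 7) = [12, 6, 8, 13, 4, 7, 9, 0, 2, 10, 5, 11, 3, 1] = (0 12 3 13 1 6 9 10 5 7)(2 8)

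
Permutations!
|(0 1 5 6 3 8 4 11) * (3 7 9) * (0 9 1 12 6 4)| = 11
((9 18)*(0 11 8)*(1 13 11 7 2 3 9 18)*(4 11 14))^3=(18)(0 3 13 11 7 9 14 8 2 1 4)=[3, 4, 1, 13, 0, 5, 6, 9, 2, 14, 10, 7, 12, 11, 8, 15, 16, 17, 18]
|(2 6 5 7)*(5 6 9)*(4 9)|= |(2 4 9 5 7)|= 5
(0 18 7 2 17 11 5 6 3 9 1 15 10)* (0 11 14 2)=[18, 15, 17, 9, 4, 6, 3, 0, 8, 1, 11, 5, 12, 13, 2, 10, 16, 14, 7]=(0 18 7)(1 15 10 11 5 6 3 9)(2 17 14)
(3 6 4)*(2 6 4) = (2 6)(3 4) = [0, 1, 6, 4, 3, 5, 2]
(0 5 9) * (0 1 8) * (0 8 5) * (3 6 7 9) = (1 5 3 6 7 9) = [0, 5, 2, 6, 4, 3, 7, 9, 8, 1]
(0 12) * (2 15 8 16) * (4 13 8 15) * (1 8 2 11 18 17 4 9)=(0 12)(1 8 16 11 18 17 4 13 2 9)=[12, 8, 9, 3, 13, 5, 6, 7, 16, 1, 10, 18, 0, 2, 14, 15, 11, 4, 17]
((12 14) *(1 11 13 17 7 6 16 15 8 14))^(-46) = (1 14 15 6 17 11 12 8 16 7 13) = [0, 14, 2, 3, 4, 5, 17, 13, 16, 9, 10, 12, 8, 1, 15, 6, 7, 11]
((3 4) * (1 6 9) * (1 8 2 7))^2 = (1 9 2)(6 8 7) = [0, 9, 1, 3, 4, 5, 8, 6, 7, 2]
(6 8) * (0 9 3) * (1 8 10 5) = (0 9 3)(1 8 6 10 5) = [9, 8, 2, 0, 4, 1, 10, 7, 6, 3, 5]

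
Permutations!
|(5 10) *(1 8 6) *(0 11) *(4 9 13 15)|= |(0 11)(1 8 6)(4 9 13 15)(5 10)|= 12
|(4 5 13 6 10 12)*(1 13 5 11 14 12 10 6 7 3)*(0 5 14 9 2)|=8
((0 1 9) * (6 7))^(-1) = (0 9 1)(6 7) = [9, 0, 2, 3, 4, 5, 7, 6, 8, 1]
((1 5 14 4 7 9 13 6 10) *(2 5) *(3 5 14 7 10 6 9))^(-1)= (1 10 4 14 2)(3 7 5)(9 13)= [0, 10, 1, 7, 14, 3, 6, 5, 8, 13, 4, 11, 12, 9, 2]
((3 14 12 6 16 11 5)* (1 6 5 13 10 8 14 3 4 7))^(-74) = (1 4 12 8 13 16)(5 14 10 11 6 7) = [0, 4, 2, 3, 12, 14, 7, 5, 13, 9, 11, 6, 8, 16, 10, 15, 1]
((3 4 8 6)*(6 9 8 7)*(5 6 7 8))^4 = (3 5 8)(4 6 9) = [0, 1, 2, 5, 6, 8, 9, 7, 3, 4]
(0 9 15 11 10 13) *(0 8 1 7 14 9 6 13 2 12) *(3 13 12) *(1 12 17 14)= (0 6 17 14 9 15 11 10 2 3 13 8 12)(1 7)= [6, 7, 3, 13, 4, 5, 17, 1, 12, 15, 2, 10, 0, 8, 9, 11, 16, 14]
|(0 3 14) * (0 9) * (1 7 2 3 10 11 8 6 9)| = 30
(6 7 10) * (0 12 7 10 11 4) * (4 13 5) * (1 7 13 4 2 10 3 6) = (0 12 13 5 2 10 1 7 11 4)(3 6) = [12, 7, 10, 6, 0, 2, 3, 11, 8, 9, 1, 4, 13, 5]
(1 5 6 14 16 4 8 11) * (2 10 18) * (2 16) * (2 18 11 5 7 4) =(1 7 4 8 5 6 14 18 16 2 10 11) =[0, 7, 10, 3, 8, 6, 14, 4, 5, 9, 11, 1, 12, 13, 18, 15, 2, 17, 16]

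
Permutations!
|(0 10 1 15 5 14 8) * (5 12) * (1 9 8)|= |(0 10 9 8)(1 15 12 5 14)|= 20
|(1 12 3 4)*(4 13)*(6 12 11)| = |(1 11 6 12 3 13 4)| = 7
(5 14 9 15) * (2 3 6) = (2 3 6)(5 14 9 15) = [0, 1, 3, 6, 4, 14, 2, 7, 8, 15, 10, 11, 12, 13, 9, 5]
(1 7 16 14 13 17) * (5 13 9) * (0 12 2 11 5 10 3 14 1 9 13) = (0 12 2 11 5)(1 7 16)(3 14 13 17 9 10) = [12, 7, 11, 14, 4, 0, 6, 16, 8, 10, 3, 5, 2, 17, 13, 15, 1, 9]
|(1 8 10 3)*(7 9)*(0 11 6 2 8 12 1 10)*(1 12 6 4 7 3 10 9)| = 8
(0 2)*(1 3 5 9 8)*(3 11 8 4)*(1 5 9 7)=[2, 11, 0, 9, 3, 7, 6, 1, 5, 4, 10, 8]=(0 2)(1 11 8 5 7)(3 9 4)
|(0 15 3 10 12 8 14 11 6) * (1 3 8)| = |(0 15 8 14 11 6)(1 3 10 12)| = 12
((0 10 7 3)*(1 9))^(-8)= (10)= [0, 1, 2, 3, 4, 5, 6, 7, 8, 9, 10]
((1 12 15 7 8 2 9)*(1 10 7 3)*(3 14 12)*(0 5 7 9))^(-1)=[2, 3, 8, 1, 4, 0, 6, 5, 7, 10, 9, 11, 14, 13, 15, 12]=(0 2 8 7 5)(1 3)(9 10)(12 14 15)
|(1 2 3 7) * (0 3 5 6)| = |(0 3 7 1 2 5 6)| = 7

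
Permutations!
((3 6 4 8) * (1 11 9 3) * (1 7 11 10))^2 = [0, 1, 2, 4, 7, 5, 8, 9, 11, 6, 10, 3] = (3 4 7 9 6 8 11)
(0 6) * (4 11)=(0 6)(4 11)=[6, 1, 2, 3, 11, 5, 0, 7, 8, 9, 10, 4]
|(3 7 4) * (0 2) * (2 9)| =3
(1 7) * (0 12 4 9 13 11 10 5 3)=[12, 7, 2, 0, 9, 3, 6, 1, 8, 13, 5, 10, 4, 11]=(0 12 4 9 13 11 10 5 3)(1 7)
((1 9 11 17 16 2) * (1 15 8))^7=(1 8 15 2 16 17 11 9)=[0, 8, 16, 3, 4, 5, 6, 7, 15, 1, 10, 9, 12, 13, 14, 2, 17, 11]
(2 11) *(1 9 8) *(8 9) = [0, 8, 11, 3, 4, 5, 6, 7, 1, 9, 10, 2] = (1 8)(2 11)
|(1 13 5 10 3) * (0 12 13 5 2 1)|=8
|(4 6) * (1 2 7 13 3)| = |(1 2 7 13 3)(4 6)| = 10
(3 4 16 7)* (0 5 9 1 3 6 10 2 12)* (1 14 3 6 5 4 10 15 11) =(0 4 16 7 5 9 14 3 10 2 12)(1 6 15 11) =[4, 6, 12, 10, 16, 9, 15, 5, 8, 14, 2, 1, 0, 13, 3, 11, 7]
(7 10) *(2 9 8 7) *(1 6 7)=(1 6 7 10 2 9 8)=[0, 6, 9, 3, 4, 5, 7, 10, 1, 8, 2]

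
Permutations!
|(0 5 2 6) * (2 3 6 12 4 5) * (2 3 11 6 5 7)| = |(0 3 5 11 6)(2 12 4 7)| = 20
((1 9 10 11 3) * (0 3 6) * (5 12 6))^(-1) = [6, 3, 2, 0, 4, 11, 12, 7, 8, 1, 9, 10, 5] = (0 6 12 5 11 10 9 1 3)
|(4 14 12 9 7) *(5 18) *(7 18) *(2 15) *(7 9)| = 12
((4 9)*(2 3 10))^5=(2 10 3)(4 9)=[0, 1, 10, 2, 9, 5, 6, 7, 8, 4, 3]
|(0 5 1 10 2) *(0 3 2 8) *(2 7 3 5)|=6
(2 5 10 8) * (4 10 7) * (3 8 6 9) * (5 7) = (2 7 4 10 6 9 3 8) = [0, 1, 7, 8, 10, 5, 9, 4, 2, 3, 6]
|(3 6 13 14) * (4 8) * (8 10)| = |(3 6 13 14)(4 10 8)| = 12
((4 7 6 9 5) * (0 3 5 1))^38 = [9, 6, 2, 1, 3, 0, 4, 5, 8, 7] = (0 9 7 5)(1 6 4 3)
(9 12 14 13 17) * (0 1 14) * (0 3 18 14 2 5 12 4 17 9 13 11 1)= (1 2 5 12 3 18 14 11)(4 17 13 9)= [0, 2, 5, 18, 17, 12, 6, 7, 8, 4, 10, 1, 3, 9, 11, 15, 16, 13, 14]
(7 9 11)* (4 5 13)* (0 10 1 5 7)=(0 10 1 5 13 4 7 9 11)=[10, 5, 2, 3, 7, 13, 6, 9, 8, 11, 1, 0, 12, 4]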